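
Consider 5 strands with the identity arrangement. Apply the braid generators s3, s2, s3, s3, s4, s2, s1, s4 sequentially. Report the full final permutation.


Starting with identity [1, 2, 3, 4, 5].
Apply generators in sequence:
  After s3: [1, 2, 4, 3, 5]
  After s2: [1, 4, 2, 3, 5]
  After s3: [1, 4, 3, 2, 5]
  After s3: [1, 4, 2, 3, 5]
  After s4: [1, 4, 2, 5, 3]
  After s2: [1, 2, 4, 5, 3]
  After s1: [2, 1, 4, 5, 3]
  After s4: [2, 1, 4, 3, 5]
Final permutation: [2, 1, 4, 3, 5]

[2, 1, 4, 3, 5]


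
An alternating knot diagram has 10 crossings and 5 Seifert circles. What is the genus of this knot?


For alternating knots, g = (c - s + 1)/2.
= (10 - 5 + 1)/2
= 6/2 = 3

3


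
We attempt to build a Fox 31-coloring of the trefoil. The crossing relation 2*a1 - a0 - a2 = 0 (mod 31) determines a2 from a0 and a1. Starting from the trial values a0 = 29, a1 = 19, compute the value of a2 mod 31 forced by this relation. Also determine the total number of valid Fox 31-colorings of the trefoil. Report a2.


Step 1: Apply the given crossing relation 2*a1 - a0 - a2 = 0 (mod 31).
  a2 = 2*a1 - a0 mod 31
  a2 = 2*19 - 29 mod 31
  a2 = 38 - 29 mod 31
  a2 = 9 mod 31 = 9
Step 2: The trefoil has determinant 3.
  Number of Fox p-colorings (p prime) is p^2 if p = 3, else p.
  Since 31 does not divide 3, only trivial (constant) colorings exist.
  (So the trial a0 = 29, a1 = 19 with a0 != a1 does NOT extend to a valid coloring of the whole trefoil: the other two crossing relations require 3*(a1 - a0) = 0 (mod 31), which fails.)
  Total colorings = 31
Step 3: a2 = 9, total Fox 31-colorings = 31

9


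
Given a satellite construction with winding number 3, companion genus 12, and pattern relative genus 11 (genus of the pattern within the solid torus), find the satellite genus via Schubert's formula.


Schubert: g(satellite) = g_rel(pattern) + |winding| * g(companion),
where g_rel(pattern) is the genus of the pattern relative to the solid torus.
= 11 + 3 * 12
= 11 + 36 = 47

47


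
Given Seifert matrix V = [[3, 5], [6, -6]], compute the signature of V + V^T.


Step 1: V + V^T = [[6, 11], [11, -12]]
Step 2: trace = -6, det = -193
Step 3: Discriminant = (-6)^2 - 4*(-193) = 808
Step 4: Eigenvalues: 11.2127, -17.2127
Step 5: Signature = (# positive eigenvalues) - (# negative eigenvalues) = 0

0


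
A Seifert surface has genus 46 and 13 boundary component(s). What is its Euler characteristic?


chi = 2 - 2g - b
= 2 - 2*46 - 13
= 2 - 92 - 13 = -103

-103


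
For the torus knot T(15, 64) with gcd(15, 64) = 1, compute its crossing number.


For a torus knot T(p, q) with gcd(p,q)=1,
the crossing number is min(p*(q-1), q*(p-1)).
p*(q-1) = 15*63 = 945
q*(p-1) = 64*14 = 896
min(945, 896) = 896

896


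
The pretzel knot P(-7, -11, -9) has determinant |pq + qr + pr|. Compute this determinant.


Step 1: Compute pq + qr + pr.
pq = (-7)*(-11) = 77
qr = (-11)*(-9) = 99
pr = (-7)*(-9) = 63
pq + qr + pr = 77 + 99 + 63 = 239
Step 2: Take absolute value.
det(P(-7,-11,-9)) = |239| = 239

239


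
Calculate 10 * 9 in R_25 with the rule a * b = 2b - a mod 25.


10 * 9 = 2*9 - 10 mod 25
= 18 - 10 mod 25
= 8 mod 25 = 8

8


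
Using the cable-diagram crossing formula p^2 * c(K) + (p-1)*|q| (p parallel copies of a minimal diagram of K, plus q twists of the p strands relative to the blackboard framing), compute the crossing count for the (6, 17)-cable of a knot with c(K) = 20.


Step 1: Each of the c(K) crossings of the companion diagram becomes p*p = p^2 crossings among the p parallel strands, and each of the |q| twists s_1 s_2 ... s_(p-1) adds (p-1) crossings.
  Crossings = p^2 * c(K) + (p-1)*|q|
Step 2: = 6^2 * 20 + (6-1)*17
Step 3: = 36*20 + 5*17
Step 4: = 720 + 85 = 805

805


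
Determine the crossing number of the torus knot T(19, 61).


For a torus knot T(p, q) with gcd(p,q)=1,
the crossing number is min(p*(q-1), q*(p-1)).
p*(q-1) = 19*60 = 1140
q*(p-1) = 61*18 = 1098
min(1140, 1098) = 1098

1098


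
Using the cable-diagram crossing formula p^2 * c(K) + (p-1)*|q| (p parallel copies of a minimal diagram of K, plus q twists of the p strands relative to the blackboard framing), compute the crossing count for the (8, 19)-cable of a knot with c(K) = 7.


Step 1: Each of the c(K) crossings of the companion diagram becomes p*p = p^2 crossings among the p parallel strands, and each of the |q| twists s_1 s_2 ... s_(p-1) adds (p-1) crossings.
  Crossings = p^2 * c(K) + (p-1)*|q|
Step 2: = 8^2 * 7 + (8-1)*19
Step 3: = 64*7 + 7*19
Step 4: = 448 + 133 = 581

581


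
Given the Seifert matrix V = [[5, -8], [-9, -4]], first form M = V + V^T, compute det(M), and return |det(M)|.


Step 1: Form V + V^T where V = [[5, -8], [-9, -4]]
  V^T = [[5, -9], [-8, -4]]
  V + V^T = [[10, -17], [-17, -8]]
Step 2: det(V + V^T) = 10*(-8) - (-17)*(-17)
  = -80 - 289 = -369
Step 3: Knot determinant = |det(V + V^T)| = |-369| = 369

369


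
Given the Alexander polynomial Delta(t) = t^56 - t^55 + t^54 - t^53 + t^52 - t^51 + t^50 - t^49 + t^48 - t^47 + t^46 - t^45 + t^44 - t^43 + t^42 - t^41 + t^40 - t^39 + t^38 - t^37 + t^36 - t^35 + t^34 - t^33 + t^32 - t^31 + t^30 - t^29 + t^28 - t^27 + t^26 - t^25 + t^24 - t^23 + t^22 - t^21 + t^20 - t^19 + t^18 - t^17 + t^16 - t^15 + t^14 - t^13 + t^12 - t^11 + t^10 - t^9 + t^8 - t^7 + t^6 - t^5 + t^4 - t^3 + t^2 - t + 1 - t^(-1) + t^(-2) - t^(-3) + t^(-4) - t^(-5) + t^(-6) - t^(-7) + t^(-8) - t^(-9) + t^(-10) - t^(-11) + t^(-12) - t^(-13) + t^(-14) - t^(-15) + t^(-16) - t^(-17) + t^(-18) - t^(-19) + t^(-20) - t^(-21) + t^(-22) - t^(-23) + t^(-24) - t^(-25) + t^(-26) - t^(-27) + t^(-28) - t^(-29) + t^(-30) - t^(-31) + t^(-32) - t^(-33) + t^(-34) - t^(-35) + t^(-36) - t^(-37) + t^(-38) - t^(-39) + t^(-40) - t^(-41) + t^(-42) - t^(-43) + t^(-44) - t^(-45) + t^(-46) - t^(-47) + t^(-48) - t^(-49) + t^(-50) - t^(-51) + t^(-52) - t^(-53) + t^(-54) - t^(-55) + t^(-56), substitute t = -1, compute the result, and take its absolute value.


Step 1: The polynomial has 113 terms with alternating signs, exponents from 56 down to -56.
Step 2: Substitute t = -1. The i-th term has coefficient (-1)^i and exponent (m-i),
  so its value is (-1)^i * (-1)^(m-i) = (-1)^m = 1 for every i.
Step 3: All 113 terms equal 1, so Delta(-1) = 113 * (1) = 113
Step 4: |Delta(-1)| = 113

113


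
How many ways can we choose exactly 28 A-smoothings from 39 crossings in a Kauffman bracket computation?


We choose which 28 of 39 crossings get A-smoothings.
C(39, 28) = 39! / (28! * 11!)
= 1676056044

1676056044


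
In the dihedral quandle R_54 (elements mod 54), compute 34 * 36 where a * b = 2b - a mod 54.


34 * 36 = 2*36 - 34 mod 54
= 72 - 34 mod 54
= 38 mod 54 = 38

38


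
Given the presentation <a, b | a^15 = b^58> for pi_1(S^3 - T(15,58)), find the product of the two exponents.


The relation is a^15 = b^58.
Product of exponents = 15 * 58
= 870

870


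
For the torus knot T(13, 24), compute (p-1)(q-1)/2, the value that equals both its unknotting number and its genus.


For a torus knot T(p,q), both the unknotting number and genus equal (p-1)(q-1)/2.
= (13-1)(24-1)/2
= 12*23/2
= 276/2 = 138

138


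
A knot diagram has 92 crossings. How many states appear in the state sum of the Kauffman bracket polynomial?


Each crossing contributes 2 choices (A-smoothing or B-smoothing).
Total states = 2^92 = 4951760157141521099596496896

4951760157141521099596496896


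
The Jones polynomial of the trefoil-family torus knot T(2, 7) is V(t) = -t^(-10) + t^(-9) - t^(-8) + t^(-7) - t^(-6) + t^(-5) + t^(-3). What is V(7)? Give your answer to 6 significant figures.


Substituting t = 7 into V(t) = -t^(-10) + t^(-9) - t^(-8) + t^(-7) - t^(-6) + t^(-5) + t^(-3):
  (-)t^(-10) = -3.54013e-09
  (+)t^(-9) = 2.47809e-08
  (-)t^(-8) = -1.73467e-07
  (+)t^(-7) = 1.21427e-06
  (-)t^(-6) = -8.49986e-06
  (+)t^(-5) = 5.9499e-05
  (+)t^(-3) = 0.00291545
Sum = (-3.54013e-09) + (2.47809e-08) + (-1.73467e-07) + (1.21427e-06) + (-8.49986e-06) + (5.9499e-05) + (0.00291545)
= 0.002967513094
Rounded to 6 significant figures: 0.00296751

0.00296751


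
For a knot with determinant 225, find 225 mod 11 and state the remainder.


Step 1: A knot is p-colorable if and only if p divides its determinant.
Step 2: Compute 225 mod 11.
225 = 20 * 11 + 5
Step 3: 225 mod 11 = 5
Step 4: The knot is 11-colorable: no

5


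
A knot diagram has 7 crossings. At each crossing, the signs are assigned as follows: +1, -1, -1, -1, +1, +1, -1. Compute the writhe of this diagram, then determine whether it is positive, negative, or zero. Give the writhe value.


Step 1: Count positive crossings (+1).
Positive crossings: 3
Step 2: Count negative crossings (-1).
Negative crossings: 4
Step 3: Writhe = (positive) - (negative)
w = 3 - 4 = -1
Step 4: |w| = 1, and w is negative

-1


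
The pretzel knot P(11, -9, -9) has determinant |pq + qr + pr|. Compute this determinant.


Step 1: Compute pq + qr + pr.
pq = 11*(-9) = -99
qr = (-9)*(-9) = 81
pr = 11*(-9) = -99
pq + qr + pr = -99 + 81 + (-99) = -117
Step 2: Take absolute value.
det(P(11,-9,-9)) = |-117| = 117

117


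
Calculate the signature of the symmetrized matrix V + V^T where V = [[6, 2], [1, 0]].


Step 1: V + V^T = [[12, 3], [3, 0]]
Step 2: trace = 12, det = -9
Step 3: Discriminant = 12^2 - 4*(-9) = 180
Step 4: Eigenvalues: 12.7082, -0.708204
Step 5: Signature = (# positive eigenvalues) - (# negative eigenvalues) = 0

0


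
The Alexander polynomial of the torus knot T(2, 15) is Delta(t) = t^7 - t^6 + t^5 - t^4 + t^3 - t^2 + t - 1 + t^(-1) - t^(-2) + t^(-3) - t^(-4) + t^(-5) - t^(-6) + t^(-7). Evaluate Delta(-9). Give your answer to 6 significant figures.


Substituting t = -9 into Delta(t) = t^7 - t^6 + t^5 - t^4 + t^3 - t^2 + t - 1 + t^(-1) - t^(-2) + t^(-3) - t^(-4) + t^(-5) - t^(-6) + t^(-7):
Term values: (-4782969) + (-531441) + (-59049) + (-6561) + (-729) + (-81) + (-9) + (-1) + (-0.111111) + (-0.0123457) + (-0.00137174) + (-0.000152416) + (-1.69351e-05) + (-1.88168e-06) + (-2.09075e-07)
Sum = -5380840.125
Rounded to 6 significant figures: -5.38084e+06

-5.38084e+06


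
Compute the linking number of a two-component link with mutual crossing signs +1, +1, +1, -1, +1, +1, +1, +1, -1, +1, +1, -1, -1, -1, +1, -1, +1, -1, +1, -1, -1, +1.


Step 1: Count positive crossings: 13
Step 2: Count negative crossings: 9
Step 3: Sum of signs = 13 - 9 = 4
Step 4: Linking number = sum/2 = 4/2 = 2

2


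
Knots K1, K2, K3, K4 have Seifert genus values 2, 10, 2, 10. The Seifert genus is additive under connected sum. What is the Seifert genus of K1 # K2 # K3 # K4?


The Seifert genus is additive under connected sum.
Seifert genus(K1 # K2 # K3 # K4) = (2) + (10) + (2) + (10)
= 24

24


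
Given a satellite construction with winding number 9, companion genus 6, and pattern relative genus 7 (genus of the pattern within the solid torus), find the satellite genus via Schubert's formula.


Schubert: g(satellite) = g_rel(pattern) + |winding| * g(companion),
where g_rel(pattern) is the genus of the pattern relative to the solid torus.
= 7 + 9 * 6
= 7 + 54 = 61

61


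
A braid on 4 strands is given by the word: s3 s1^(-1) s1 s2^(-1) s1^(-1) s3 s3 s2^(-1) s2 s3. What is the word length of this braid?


The word length counts the number of generators (including inverses).
Listing each generator: s3, s1^(-1), s1, s2^(-1), s1^(-1), s3, s3, s2^(-1), s2, s3
There are 10 generators in this braid word.

10


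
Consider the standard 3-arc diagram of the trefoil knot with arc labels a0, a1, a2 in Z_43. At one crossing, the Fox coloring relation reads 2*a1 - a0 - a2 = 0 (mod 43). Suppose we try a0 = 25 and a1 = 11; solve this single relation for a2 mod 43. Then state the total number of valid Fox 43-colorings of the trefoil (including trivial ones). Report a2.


Step 1: Apply the given crossing relation 2*a1 - a0 - a2 = 0 (mod 43).
  a2 = 2*a1 - a0 mod 43
  a2 = 2*11 - 25 mod 43
  a2 = 22 - 25 mod 43
  a2 = -3 mod 43 = 40
Step 2: The trefoil has determinant 3.
  Number of Fox p-colorings (p prime) is p^2 if p = 3, else p.
  Since 43 does not divide 3, only trivial (constant) colorings exist.
  (So the trial a0 = 25, a1 = 11 with a0 != a1 does NOT extend to a valid coloring of the whole trefoil: the other two crossing relations require 3*(a1 - a0) = 0 (mod 43), which fails.)
  Total colorings = 43
Step 3: a2 = 40, total Fox 43-colorings = 43

40


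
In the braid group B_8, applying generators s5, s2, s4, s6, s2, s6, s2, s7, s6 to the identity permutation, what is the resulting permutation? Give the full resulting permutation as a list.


Starting with identity [1, 2, 3, 4, 5, 6, 7, 8].
Apply generators in sequence:
  After s5: [1, 2, 3, 4, 6, 5, 7, 8]
  After s2: [1, 3, 2, 4, 6, 5, 7, 8]
  After s4: [1, 3, 2, 6, 4, 5, 7, 8]
  After s6: [1, 3, 2, 6, 4, 7, 5, 8]
  After s2: [1, 2, 3, 6, 4, 7, 5, 8]
  After s6: [1, 2, 3, 6, 4, 5, 7, 8]
  After s2: [1, 3, 2, 6, 4, 5, 7, 8]
  After s7: [1, 3, 2, 6, 4, 5, 8, 7]
  After s6: [1, 3, 2, 6, 4, 8, 5, 7]
Final permutation: [1, 3, 2, 6, 4, 8, 5, 7]

[1, 3, 2, 6, 4, 8, 5, 7]


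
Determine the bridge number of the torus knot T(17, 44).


The bridge number of T(p,q) is min(p,q).
min(17, 44) = 17

17


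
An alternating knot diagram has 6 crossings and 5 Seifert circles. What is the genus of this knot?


For alternating knots, g = (c - s + 1)/2.
= (6 - 5 + 1)/2
= 2/2 = 1

1


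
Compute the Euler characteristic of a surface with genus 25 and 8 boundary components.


chi = 2 - 2g - b
= 2 - 2*25 - 8
= 2 - 50 - 8 = -56

-56


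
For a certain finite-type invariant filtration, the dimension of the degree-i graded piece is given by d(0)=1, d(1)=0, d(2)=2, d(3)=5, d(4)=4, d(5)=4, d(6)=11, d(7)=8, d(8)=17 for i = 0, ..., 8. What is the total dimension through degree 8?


Total dimension = d(0) + d(1) + ... + d(8)
= 1 + 0 + 2 + 5 + 4 + 4 + 11 + 8 + 17
= 52

52


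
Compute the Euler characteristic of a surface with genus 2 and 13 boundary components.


chi = 2 - 2g - b
= 2 - 2*2 - 13
= 2 - 4 - 13 = -15

-15


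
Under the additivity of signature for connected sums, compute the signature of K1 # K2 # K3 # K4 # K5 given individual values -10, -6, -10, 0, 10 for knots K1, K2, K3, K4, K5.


The signature is additive under connected sum.
signature(K1 # K2 # K3 # K4 # K5) = (-10) + (-6) + (-10) + (0) + (10)
= -16

-16


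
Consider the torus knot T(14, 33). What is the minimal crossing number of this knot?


For a torus knot T(p, q) with gcd(p,q)=1,
the crossing number is min(p*(q-1), q*(p-1)).
p*(q-1) = 14*32 = 448
q*(p-1) = 33*13 = 429
min(448, 429) = 429

429


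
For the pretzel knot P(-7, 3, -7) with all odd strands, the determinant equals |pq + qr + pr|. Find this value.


Step 1: Compute pq + qr + pr.
pq = (-7)*3 = -21
qr = 3*(-7) = -21
pr = (-7)*(-7) = 49
pq + qr + pr = -21 + (-21) + 49 = 7
Step 2: Take absolute value.
det(P(-7,3,-7)) = |7| = 7

7


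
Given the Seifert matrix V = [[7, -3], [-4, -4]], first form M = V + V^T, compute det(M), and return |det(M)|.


Step 1: Form V + V^T where V = [[7, -3], [-4, -4]]
  V^T = [[7, -4], [-3, -4]]
  V + V^T = [[14, -7], [-7, -8]]
Step 2: det(V + V^T) = 14*(-8) - (-7)*(-7)
  = -112 - 49 = -161
Step 3: Knot determinant = |det(V + V^T)| = |-161| = 161

161


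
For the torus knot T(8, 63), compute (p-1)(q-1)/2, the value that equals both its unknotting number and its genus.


For a torus knot T(p,q), both the unknotting number and genus equal (p-1)(q-1)/2.
= (8-1)(63-1)/2
= 7*62/2
= 434/2 = 217

217


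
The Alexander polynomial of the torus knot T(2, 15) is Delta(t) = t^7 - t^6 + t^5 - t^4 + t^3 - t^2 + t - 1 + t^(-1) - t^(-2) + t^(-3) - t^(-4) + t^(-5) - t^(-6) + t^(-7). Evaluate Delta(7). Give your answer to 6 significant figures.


Substituting t = 7 into Delta(t) = t^7 - t^6 + t^5 - t^4 + t^3 - t^2 + t - 1 + t^(-1) - t^(-2) + t^(-3) - t^(-4) + t^(-5) - t^(-6) + t^(-7):
Term values: (823543) + (-117649) + (16807) + (-2401) + (343) + (-49) + (7) + (-1) + (0.142857) + (-0.0204082) + (0.00291545) + (-0.000416493) + (5.9499e-05) + (-8.49986e-06) + (1.21427e-06)
Sum = 720600.125
Rounded to 6 significant figures: 720600

720600


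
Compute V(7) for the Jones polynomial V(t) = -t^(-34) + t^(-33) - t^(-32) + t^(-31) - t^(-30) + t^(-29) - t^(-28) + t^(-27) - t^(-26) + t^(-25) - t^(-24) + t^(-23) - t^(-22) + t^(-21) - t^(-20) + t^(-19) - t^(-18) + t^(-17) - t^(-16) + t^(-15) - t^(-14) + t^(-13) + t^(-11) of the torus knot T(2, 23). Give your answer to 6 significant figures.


Substituting t = 7 into V(t) = -t^(-34) + t^(-33) - t^(-32) + t^(-31) - t^(-30) + t^(-29) - t^(-28) + t^(-27) - t^(-26) + t^(-25) - t^(-24) + t^(-23) - t^(-22) + t^(-21) - t^(-20) + t^(-19) - t^(-18) + t^(-17) - t^(-16) + t^(-15) - t^(-14) + t^(-13) + t^(-11):
  (-)t^(-34) = -1.84785e-29
  (+)t^(-33) = 1.29349e-28
  (-)t^(-32) = -9.05446e-28
  (+)t^(-31) = 6.33812e-27
  (-)t^(-30) = -4.43669e-26
  (+)t^(-29) = 3.10568e-25
  (-)t^(-28) = -2.17398e-24
  (+)t^(-27) = 1.52178e-23
  (-)t^(-26) = -1.06525e-22
  (+)t^(-25) = 7.45674e-22
  (-)t^(-24) = -5.21972e-21
  (+)t^(-23) = 3.6538e-20
  (-)t^(-22) = -2.55766e-19
  (+)t^(-21) = 1.79036e-18
  (-)t^(-20) = -1.25325e-17
  (+)t^(-19) = 8.77278e-17
  (-)t^(-18) = -6.14095e-16
  (+)t^(-17) = 4.29866e-15
  (-)t^(-16) = -3.00906e-14
  (+)t^(-15) = 2.10634e-13
  (-)t^(-14) = -1.47444e-12
  (+)t^(-13) = 1.03211e-11
  (+)t^(-11) = 5.05733e-10
Sum = (-1.84785e-29) + (1.29349e-28) + (-9.05446e-28) + (6.33812e-27) + (-4.43669e-26) + (3.10568e-25) + (-2.17398e-24) + (1.52178e-23) + (-1.06525e-22) + (7.45674e-22) + (-5.21972e-21) + (3.6538e-20) + (-2.55766e-19) + (1.79036e-18) + (-1.25325e-17) + (8.77278e-17) + (-6.14095e-16) + (4.29866e-15) + (-3.00906e-14) + (2.10634e-13) + (-1.47444e-12) + (1.03211e-11) + (5.05733e-10)
= 5.147642626e-10
Rounded to 6 significant figures: 5.14764e-10

5.14764e-10


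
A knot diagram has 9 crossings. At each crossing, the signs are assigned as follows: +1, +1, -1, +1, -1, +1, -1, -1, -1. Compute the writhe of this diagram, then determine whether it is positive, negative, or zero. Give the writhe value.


Step 1: Count positive crossings (+1).
Positive crossings: 4
Step 2: Count negative crossings (-1).
Negative crossings: 5
Step 3: Writhe = (positive) - (negative)
w = 4 - 5 = -1
Step 4: |w| = 1, and w is negative

-1


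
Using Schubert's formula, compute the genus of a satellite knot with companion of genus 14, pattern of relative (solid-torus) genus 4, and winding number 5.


Schubert: g(satellite) = g_rel(pattern) + |winding| * g(companion),
where g_rel(pattern) is the genus of the pattern relative to the solid torus.
= 4 + 5 * 14
= 4 + 70 = 74

74


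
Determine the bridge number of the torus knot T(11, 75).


The bridge number of T(p,q) is min(p,q).
min(11, 75) = 11

11


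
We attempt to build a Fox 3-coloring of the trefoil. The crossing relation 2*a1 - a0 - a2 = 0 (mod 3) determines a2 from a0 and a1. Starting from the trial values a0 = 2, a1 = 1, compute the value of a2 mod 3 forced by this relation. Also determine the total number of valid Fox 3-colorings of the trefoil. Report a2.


Step 1: Apply the given crossing relation 2*a1 - a0 - a2 = 0 (mod 3).
  a2 = 2*a1 - a0 mod 3
  a2 = 2*1 - 2 mod 3
  a2 = 2 - 2 mod 3
  a2 = 0 mod 3 = 0
Step 2: The trefoil has determinant 3.
  Number of Fox p-colorings (p prime) is p^2 if p = 3, else p.
  Since p = 3 divides det = 3, the trefoil is 3-colorable.
  (Indeed for p = 3 any choice of a0, a1 extends to a valid coloring; the trial (a0, a1, a2) = (2, 1, 0) satisfies all three crossing relations.)
  Total colorings = 3^2 = 9
Step 3: a2 = 0, total Fox 3-colorings = 9

0


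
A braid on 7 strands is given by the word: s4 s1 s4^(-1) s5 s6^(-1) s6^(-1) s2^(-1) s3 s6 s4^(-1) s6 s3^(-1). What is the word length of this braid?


The word length counts the number of generators (including inverses).
Listing each generator: s4, s1, s4^(-1), s5, s6^(-1), s6^(-1), s2^(-1), s3, s6, s4^(-1), s6, s3^(-1)
There are 12 generators in this braid word.

12


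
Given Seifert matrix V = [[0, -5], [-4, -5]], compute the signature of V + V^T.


Step 1: V + V^T = [[0, -9], [-9, -10]]
Step 2: trace = -10, det = -81
Step 3: Discriminant = (-10)^2 - 4*(-81) = 424
Step 4: Eigenvalues: 5.29563, -15.2956
Step 5: Signature = (# positive eigenvalues) - (# negative eigenvalues) = 0

0


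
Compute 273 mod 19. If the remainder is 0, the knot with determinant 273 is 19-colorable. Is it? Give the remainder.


Step 1: A knot is p-colorable if and only if p divides its determinant.
Step 2: Compute 273 mod 19.
273 = 14 * 19 + 7
Step 3: 273 mod 19 = 7
Step 4: The knot is 19-colorable: no

7


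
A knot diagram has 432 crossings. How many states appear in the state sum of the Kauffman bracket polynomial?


Each crossing contributes 2 choices (A-smoothing or B-smoothing).
Total states = 2^432 = 11090678776483259438313656736572334813745748301503266300681918322458485231222502492159897624416558312389564843845614287315896631296

11090678776483259438313656736572334813745748301503266300681918322458485231222502492159897624416558312389564843845614287315896631296


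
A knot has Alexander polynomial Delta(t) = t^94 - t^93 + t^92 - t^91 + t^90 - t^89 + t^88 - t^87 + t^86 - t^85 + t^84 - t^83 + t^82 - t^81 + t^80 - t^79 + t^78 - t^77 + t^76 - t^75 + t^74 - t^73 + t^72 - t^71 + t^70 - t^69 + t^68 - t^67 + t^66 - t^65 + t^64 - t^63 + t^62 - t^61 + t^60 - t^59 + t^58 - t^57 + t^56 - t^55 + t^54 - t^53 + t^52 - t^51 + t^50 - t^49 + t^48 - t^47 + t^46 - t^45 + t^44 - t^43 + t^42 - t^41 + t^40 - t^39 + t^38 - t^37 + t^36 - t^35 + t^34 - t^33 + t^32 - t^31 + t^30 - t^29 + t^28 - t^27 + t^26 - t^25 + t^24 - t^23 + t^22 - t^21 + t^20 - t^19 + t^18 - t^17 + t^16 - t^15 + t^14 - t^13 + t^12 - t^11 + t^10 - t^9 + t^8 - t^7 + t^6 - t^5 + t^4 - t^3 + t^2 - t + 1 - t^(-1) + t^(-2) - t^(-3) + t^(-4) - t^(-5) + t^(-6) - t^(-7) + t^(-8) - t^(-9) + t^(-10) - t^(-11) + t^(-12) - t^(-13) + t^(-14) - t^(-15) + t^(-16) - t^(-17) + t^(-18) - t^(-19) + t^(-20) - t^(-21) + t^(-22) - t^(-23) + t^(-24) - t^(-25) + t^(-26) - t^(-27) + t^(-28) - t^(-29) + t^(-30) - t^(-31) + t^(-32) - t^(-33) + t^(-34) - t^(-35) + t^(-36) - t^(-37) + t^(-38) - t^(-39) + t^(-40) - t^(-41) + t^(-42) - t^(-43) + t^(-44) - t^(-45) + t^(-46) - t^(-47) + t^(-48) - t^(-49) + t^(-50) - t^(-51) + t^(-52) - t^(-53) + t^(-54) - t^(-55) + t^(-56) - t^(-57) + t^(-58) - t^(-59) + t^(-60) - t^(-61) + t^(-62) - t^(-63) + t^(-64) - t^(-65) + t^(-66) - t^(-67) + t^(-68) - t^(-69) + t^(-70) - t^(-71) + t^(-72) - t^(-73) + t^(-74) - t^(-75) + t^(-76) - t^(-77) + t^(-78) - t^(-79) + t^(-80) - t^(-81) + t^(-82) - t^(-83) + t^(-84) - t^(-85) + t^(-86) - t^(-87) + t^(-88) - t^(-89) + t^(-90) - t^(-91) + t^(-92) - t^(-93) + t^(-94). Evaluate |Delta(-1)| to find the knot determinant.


Step 1: The polynomial has 189 terms with alternating signs, exponents from 94 down to -94.
Step 2: Substitute t = -1. The i-th term has coefficient (-1)^i and exponent (m-i),
  so its value is (-1)^i * (-1)^(m-i) = (-1)^m = 1 for every i.
Step 3: All 189 terms equal 1, so Delta(-1) = 189 * (1) = 189
Step 4: |Delta(-1)| = 189

189


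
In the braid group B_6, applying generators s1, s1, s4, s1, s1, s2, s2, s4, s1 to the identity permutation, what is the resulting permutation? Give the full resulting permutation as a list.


Starting with identity [1, 2, 3, 4, 5, 6].
Apply generators in sequence:
  After s1: [2, 1, 3, 4, 5, 6]
  After s1: [1, 2, 3, 4, 5, 6]
  After s4: [1, 2, 3, 5, 4, 6]
  After s1: [2, 1, 3, 5, 4, 6]
  After s1: [1, 2, 3, 5, 4, 6]
  After s2: [1, 3, 2, 5, 4, 6]
  After s2: [1, 2, 3, 5, 4, 6]
  After s4: [1, 2, 3, 4, 5, 6]
  After s1: [2, 1, 3, 4, 5, 6]
Final permutation: [2, 1, 3, 4, 5, 6]

[2, 1, 3, 4, 5, 6]


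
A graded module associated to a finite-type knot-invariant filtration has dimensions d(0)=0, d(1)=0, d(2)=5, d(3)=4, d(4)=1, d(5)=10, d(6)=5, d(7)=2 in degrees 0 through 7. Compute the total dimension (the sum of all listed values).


Total dimension = d(0) + d(1) + ... + d(7)
= 0 + 0 + 5 + 4 + 1 + 10 + 5 + 2
= 27

27


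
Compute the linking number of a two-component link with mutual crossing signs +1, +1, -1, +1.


Step 1: Count positive crossings: 3
Step 2: Count negative crossings: 1
Step 3: Sum of signs = 3 - 1 = 2
Step 4: Linking number = sum/2 = 2/2 = 1

1


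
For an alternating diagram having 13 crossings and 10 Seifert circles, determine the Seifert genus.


For alternating knots, g = (c - s + 1)/2.
= (13 - 10 + 1)/2
= 4/2 = 2

2


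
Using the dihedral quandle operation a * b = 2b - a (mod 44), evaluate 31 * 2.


31 * 2 = 2*2 - 31 mod 44
= 4 - 31 mod 44
= -27 mod 44 = 17

17


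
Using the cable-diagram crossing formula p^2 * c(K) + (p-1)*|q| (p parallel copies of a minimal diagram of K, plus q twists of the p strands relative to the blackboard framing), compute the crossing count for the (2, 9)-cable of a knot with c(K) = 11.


Step 1: Each of the c(K) crossings of the companion diagram becomes p*p = p^2 crossings among the p parallel strands, and each of the |q| twists s_1 s_2 ... s_(p-1) adds (p-1) crossings.
  Crossings = p^2 * c(K) + (p-1)*|q|
Step 2: = 2^2 * 11 + (2-1)*9
Step 3: = 4*11 + 1*9
Step 4: = 44 + 9 = 53

53


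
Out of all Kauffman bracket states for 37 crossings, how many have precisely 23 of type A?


We choose which 23 of 37 crossings get A-smoothings.
C(37, 23) = 37! / (23! * 14!)
= 6107086800

6107086800


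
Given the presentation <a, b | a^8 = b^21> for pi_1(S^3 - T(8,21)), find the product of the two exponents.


The relation is a^8 = b^21.
Product of exponents = 8 * 21
= 168

168


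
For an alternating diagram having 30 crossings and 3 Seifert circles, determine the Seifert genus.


For alternating knots, g = (c - s + 1)/2.
= (30 - 3 + 1)/2
= 28/2 = 14

14


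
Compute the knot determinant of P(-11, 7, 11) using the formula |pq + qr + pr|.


Step 1: Compute pq + qr + pr.
pq = (-11)*7 = -77
qr = 7*11 = 77
pr = (-11)*11 = -121
pq + qr + pr = -77 + 77 + (-121) = -121
Step 2: Take absolute value.
det(P(-11,7,11)) = |-121| = 121

121


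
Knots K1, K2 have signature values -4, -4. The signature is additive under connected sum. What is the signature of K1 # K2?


The signature is additive under connected sum.
signature(K1 # K2) = (-4) + (-4)
= -8

-8


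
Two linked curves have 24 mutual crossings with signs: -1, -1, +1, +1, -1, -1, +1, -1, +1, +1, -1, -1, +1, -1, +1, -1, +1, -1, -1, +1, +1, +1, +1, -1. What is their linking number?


Step 1: Count positive crossings: 12
Step 2: Count negative crossings: 12
Step 3: Sum of signs = 12 - 12 = 0
Step 4: Linking number = sum/2 = 0/2 = 0

0


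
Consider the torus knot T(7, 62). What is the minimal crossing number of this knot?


For a torus knot T(p, q) with gcd(p,q)=1,
the crossing number is min(p*(q-1), q*(p-1)).
p*(q-1) = 7*61 = 427
q*(p-1) = 62*6 = 372
min(427, 372) = 372

372


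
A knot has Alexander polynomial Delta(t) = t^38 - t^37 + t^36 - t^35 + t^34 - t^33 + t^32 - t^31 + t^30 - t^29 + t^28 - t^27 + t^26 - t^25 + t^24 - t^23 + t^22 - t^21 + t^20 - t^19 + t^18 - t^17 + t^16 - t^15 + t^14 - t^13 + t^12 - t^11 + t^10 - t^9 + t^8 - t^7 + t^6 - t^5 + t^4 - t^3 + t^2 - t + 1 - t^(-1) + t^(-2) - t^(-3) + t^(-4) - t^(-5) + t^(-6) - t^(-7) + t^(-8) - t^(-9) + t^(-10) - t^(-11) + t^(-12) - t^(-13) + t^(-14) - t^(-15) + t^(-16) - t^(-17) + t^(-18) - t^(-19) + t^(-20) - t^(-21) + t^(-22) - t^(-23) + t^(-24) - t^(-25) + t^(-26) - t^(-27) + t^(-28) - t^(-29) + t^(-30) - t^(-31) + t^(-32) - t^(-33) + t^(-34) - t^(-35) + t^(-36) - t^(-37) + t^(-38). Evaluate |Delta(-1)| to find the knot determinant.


Step 1: The polynomial has 77 terms with alternating signs, exponents from 38 down to -38.
Step 2: Substitute t = -1. The i-th term has coefficient (-1)^i and exponent (m-i),
  so its value is (-1)^i * (-1)^(m-i) = (-1)^m = 1 for every i.
Step 3: All 77 terms equal 1, so Delta(-1) = 77 * (1) = 77
Step 4: |Delta(-1)| = 77

77


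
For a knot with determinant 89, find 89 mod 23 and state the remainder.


Step 1: A knot is p-colorable if and only if p divides its determinant.
Step 2: Compute 89 mod 23.
89 = 3 * 23 + 20
Step 3: 89 mod 23 = 20
Step 4: The knot is 23-colorable: no

20


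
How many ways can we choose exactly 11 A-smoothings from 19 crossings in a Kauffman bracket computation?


We choose which 11 of 19 crossings get A-smoothings.
C(19, 11) = 19! / (11! * 8!)
= 75582

75582


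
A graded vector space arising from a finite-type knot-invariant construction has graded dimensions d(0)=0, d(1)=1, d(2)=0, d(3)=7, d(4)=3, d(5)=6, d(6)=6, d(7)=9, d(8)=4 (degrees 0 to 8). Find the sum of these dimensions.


Total dimension = d(0) + d(1) + ... + d(8)
= 0 + 1 + 0 + 7 + 3 + 6 + 6 + 9 + 4
= 36

36


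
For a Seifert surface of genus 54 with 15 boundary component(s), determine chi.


chi = 2 - 2g - b
= 2 - 2*54 - 15
= 2 - 108 - 15 = -121

-121


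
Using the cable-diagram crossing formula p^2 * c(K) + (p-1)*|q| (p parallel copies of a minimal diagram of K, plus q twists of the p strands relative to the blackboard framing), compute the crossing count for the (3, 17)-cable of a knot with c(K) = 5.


Step 1: Each of the c(K) crossings of the companion diagram becomes p*p = p^2 crossings among the p parallel strands, and each of the |q| twists s_1 s_2 ... s_(p-1) adds (p-1) crossings.
  Crossings = p^2 * c(K) + (p-1)*|q|
Step 2: = 3^2 * 5 + (3-1)*17
Step 3: = 9*5 + 2*17
Step 4: = 45 + 34 = 79

79


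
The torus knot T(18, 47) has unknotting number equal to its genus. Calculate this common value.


For a torus knot T(p,q), both the unknotting number and genus equal (p-1)(q-1)/2.
= (18-1)(47-1)/2
= 17*46/2
= 782/2 = 391

391


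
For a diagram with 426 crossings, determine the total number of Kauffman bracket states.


Each crossing contributes 2 choices (A-smoothing or B-smoothing).
Total states = 2^426 = 173291855882550928723650886508942731464777317210988535948154973788413831737851601439998400381508723631086950685087723239310884864

173291855882550928723650886508942731464777317210988535948154973788413831737851601439998400381508723631086950685087723239310884864


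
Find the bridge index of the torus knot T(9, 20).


The bridge number of T(p,q) is min(p,q).
min(9, 20) = 9

9


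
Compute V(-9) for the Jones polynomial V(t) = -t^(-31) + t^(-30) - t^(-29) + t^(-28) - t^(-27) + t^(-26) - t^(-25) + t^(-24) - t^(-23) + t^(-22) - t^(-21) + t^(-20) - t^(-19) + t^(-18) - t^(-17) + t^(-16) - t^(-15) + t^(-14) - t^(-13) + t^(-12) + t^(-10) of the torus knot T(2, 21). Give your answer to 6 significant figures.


Substituting t = -9 into V(t) = -t^(-31) + t^(-30) - t^(-29) + t^(-28) - t^(-27) + t^(-26) - t^(-25) + t^(-24) - t^(-23) + t^(-22) - t^(-21) + t^(-20) - t^(-19) + t^(-18) - t^(-17) + t^(-16) - t^(-15) + t^(-14) - t^(-13) + t^(-12) + t^(-10):
  (-)t^(-31) = 2.62109e-30
  (+)t^(-30) = 2.35898e-29
  (-)t^(-29) = 2.12308e-28
  (+)t^(-28) = 1.91078e-27
  (-)t^(-27) = 1.7197e-26
  (+)t^(-26) = 1.54773e-25
  (-)t^(-25) = 1.39296e-24
  (+)t^(-24) = 1.25366e-23
  (-)t^(-23) = 1.12829e-22
  (+)t^(-22) = 1.01546e-21
  (-)t^(-21) = 9.13918e-21
  (+)t^(-20) = 8.22526e-20
  (-)t^(-19) = 7.40274e-19
  (+)t^(-18) = 6.66246e-18
  (-)t^(-17) = 5.99622e-17
  (+)t^(-16) = 5.3966e-16
  (-)t^(-15) = 4.85694e-15
  (+)t^(-14) = 4.37124e-14
  (-)t^(-13) = 3.93412e-13
  (+)t^(-12) = 3.54071e-12
  (+)t^(-10) = 2.86797e-10
Sum = (2.62109e-30) + (2.35898e-29) + (2.12308e-28) + (1.91078e-27) + (1.7197e-26) + (1.54773e-25) + (1.39296e-24) + (1.25366e-23) + (1.12829e-22) + (1.01546e-21) + (9.13918e-21) + (8.22526e-20) + (7.40274e-19) + (6.66246e-18) + (5.99622e-17) + (5.3966e-16) + (4.85694e-15) + (4.37124e-14) + (3.93412e-13) + (3.54071e-12) + (2.86797e-10)
= 2.907804935e-10
Rounded to 6 significant figures: 2.9078e-10

2.9078e-10


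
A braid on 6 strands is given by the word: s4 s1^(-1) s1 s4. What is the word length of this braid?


The word length counts the number of generators (including inverses).
Listing each generator: s4, s1^(-1), s1, s4
There are 4 generators in this braid word.

4


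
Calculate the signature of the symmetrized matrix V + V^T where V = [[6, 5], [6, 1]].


Step 1: V + V^T = [[12, 11], [11, 2]]
Step 2: trace = 14, det = -97
Step 3: Discriminant = 14^2 - 4*(-97) = 584
Step 4: Eigenvalues: 19.083, -5.08305
Step 5: Signature = (# positive eigenvalues) - (# negative eigenvalues) = 0

0


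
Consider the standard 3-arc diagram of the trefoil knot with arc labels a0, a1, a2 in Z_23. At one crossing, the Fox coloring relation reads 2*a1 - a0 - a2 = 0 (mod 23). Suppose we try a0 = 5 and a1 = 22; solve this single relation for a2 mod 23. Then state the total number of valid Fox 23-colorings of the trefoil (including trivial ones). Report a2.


Step 1: Apply the given crossing relation 2*a1 - a0 - a2 = 0 (mod 23).
  a2 = 2*a1 - a0 mod 23
  a2 = 2*22 - 5 mod 23
  a2 = 44 - 5 mod 23
  a2 = 39 mod 23 = 16
Step 2: The trefoil has determinant 3.
  Number of Fox p-colorings (p prime) is p^2 if p = 3, else p.
  Since 23 does not divide 3, only trivial (constant) colorings exist.
  (So the trial a0 = 5, a1 = 22 with a0 != a1 does NOT extend to a valid coloring of the whole trefoil: the other two crossing relations require 3*(a1 - a0) = 0 (mod 23), which fails.)
  Total colorings = 23
Step 3: a2 = 16, total Fox 23-colorings = 23

16


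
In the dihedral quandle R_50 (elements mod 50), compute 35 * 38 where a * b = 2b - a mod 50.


35 * 38 = 2*38 - 35 mod 50
= 76 - 35 mod 50
= 41 mod 50 = 41

41


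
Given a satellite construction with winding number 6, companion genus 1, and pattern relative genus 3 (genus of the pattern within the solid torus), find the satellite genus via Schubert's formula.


Schubert: g(satellite) = g_rel(pattern) + |winding| * g(companion),
where g_rel(pattern) is the genus of the pattern relative to the solid torus.
= 3 + 6 * 1
= 3 + 6 = 9

9


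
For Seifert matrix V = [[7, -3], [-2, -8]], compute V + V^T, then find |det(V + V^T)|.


Step 1: Form V + V^T where V = [[7, -3], [-2, -8]]
  V^T = [[7, -2], [-3, -8]]
  V + V^T = [[14, -5], [-5, -16]]
Step 2: det(V + V^T) = 14*(-16) - (-5)*(-5)
  = -224 - 25 = -249
Step 3: Knot determinant = |det(V + V^T)| = |-249| = 249

249


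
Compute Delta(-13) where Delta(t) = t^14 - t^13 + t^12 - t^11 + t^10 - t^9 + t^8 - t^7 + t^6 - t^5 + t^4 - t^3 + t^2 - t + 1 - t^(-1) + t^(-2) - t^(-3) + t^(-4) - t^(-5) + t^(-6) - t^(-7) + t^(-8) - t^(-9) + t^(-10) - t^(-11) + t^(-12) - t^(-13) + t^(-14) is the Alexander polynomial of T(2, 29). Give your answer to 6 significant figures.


Substituting t = -13 into Delta(t) = t^14 - t^13 + t^12 - t^11 + t^10 - t^9 + t^8 - t^7 + t^6 - t^5 + t^4 - t^3 + t^2 - t + 1 - t^(-1) + t^(-2) - t^(-3) + t^(-4) - t^(-5) + t^(-6) - t^(-7) + t^(-8) - t^(-9) + t^(-10) - t^(-11) + t^(-12) - t^(-13) + t^(-14):
Term values: (3937376385699289) + (302875106592253) + (23298085122481) + (1792160394037) + (137858491849) + (10604499373) + (815730721) + (62748517) + (4826809) + (371293) + (28561) + (2197) + (169) + (13) + (1) + (0.0769231) + (0.00591716) + (0.000455166) + (3.50128e-05) + (2.69329e-06) + (2.07176e-07) + (1.59366e-08) + (1.22589e-09) + (9.42996e-11) + (7.25382e-12) + (5.57986e-13) + (4.2922e-14) + (3.30169e-15) + (2.53976e-16)
Sum = 4.265491085e+15
Rounded to 6 significant figures: 4.26549e+15

4.26549e+15


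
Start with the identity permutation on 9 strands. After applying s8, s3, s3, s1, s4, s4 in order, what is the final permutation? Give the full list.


Starting with identity [1, 2, 3, 4, 5, 6, 7, 8, 9].
Apply generators in sequence:
  After s8: [1, 2, 3, 4, 5, 6, 7, 9, 8]
  After s3: [1, 2, 4, 3, 5, 6, 7, 9, 8]
  After s3: [1, 2, 3, 4, 5, 6, 7, 9, 8]
  After s1: [2, 1, 3, 4, 5, 6, 7, 9, 8]
  After s4: [2, 1, 3, 5, 4, 6, 7, 9, 8]
  After s4: [2, 1, 3, 4, 5, 6, 7, 9, 8]
Final permutation: [2, 1, 3, 4, 5, 6, 7, 9, 8]

[2, 1, 3, 4, 5, 6, 7, 9, 8]


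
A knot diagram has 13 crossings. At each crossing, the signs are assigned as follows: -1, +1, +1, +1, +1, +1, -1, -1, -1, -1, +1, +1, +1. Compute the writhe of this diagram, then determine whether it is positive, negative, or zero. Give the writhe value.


Step 1: Count positive crossings (+1).
Positive crossings: 8
Step 2: Count negative crossings (-1).
Negative crossings: 5
Step 3: Writhe = (positive) - (negative)
w = 8 - 5 = 3
Step 4: |w| = 3, and w is positive

3


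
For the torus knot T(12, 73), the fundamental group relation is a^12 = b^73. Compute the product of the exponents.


The relation is a^12 = b^73.
Product of exponents = 12 * 73
= 876

876


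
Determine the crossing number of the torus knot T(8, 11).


For a torus knot T(p, q) with gcd(p,q)=1,
the crossing number is min(p*(q-1), q*(p-1)).
p*(q-1) = 8*10 = 80
q*(p-1) = 11*7 = 77
min(80, 77) = 77

77


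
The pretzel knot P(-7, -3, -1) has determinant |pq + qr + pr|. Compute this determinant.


Step 1: Compute pq + qr + pr.
pq = (-7)*(-3) = 21
qr = (-3)*(-1) = 3
pr = (-7)*(-1) = 7
pq + qr + pr = 21 + 3 + 7 = 31
Step 2: Take absolute value.
det(P(-7,-3,-1)) = |31| = 31

31


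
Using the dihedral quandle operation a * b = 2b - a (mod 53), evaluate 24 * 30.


24 * 30 = 2*30 - 24 mod 53
= 60 - 24 mod 53
= 36 mod 53 = 36

36


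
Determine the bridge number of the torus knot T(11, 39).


The bridge number of T(p,q) is min(p,q).
min(11, 39) = 11

11


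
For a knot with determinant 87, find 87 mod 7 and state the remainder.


Step 1: A knot is p-colorable if and only if p divides its determinant.
Step 2: Compute 87 mod 7.
87 = 12 * 7 + 3
Step 3: 87 mod 7 = 3
Step 4: The knot is 7-colorable: no

3


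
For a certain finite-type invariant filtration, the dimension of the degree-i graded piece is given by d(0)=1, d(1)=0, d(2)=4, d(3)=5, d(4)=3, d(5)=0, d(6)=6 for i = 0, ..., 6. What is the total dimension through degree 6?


Total dimension = d(0) + d(1) + ... + d(6)
= 1 + 0 + 4 + 5 + 3 + 0 + 6
= 19

19


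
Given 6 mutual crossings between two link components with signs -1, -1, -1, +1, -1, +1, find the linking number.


Step 1: Count positive crossings: 2
Step 2: Count negative crossings: 4
Step 3: Sum of signs = 2 - 4 = -2
Step 4: Linking number = sum/2 = -2/2 = -1

-1


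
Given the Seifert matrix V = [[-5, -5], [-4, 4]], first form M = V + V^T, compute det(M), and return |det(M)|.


Step 1: Form V + V^T where V = [[-5, -5], [-4, 4]]
  V^T = [[-5, -4], [-5, 4]]
  V + V^T = [[-10, -9], [-9, 8]]
Step 2: det(V + V^T) = (-10)*8 - (-9)*(-9)
  = -80 - 81 = -161
Step 3: Knot determinant = |det(V + V^T)| = |-161| = 161

161


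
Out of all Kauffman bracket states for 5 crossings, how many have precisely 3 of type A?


We choose which 3 of 5 crossings get A-smoothings.
C(5, 3) = 5! / (3! * 2!)
= 10

10


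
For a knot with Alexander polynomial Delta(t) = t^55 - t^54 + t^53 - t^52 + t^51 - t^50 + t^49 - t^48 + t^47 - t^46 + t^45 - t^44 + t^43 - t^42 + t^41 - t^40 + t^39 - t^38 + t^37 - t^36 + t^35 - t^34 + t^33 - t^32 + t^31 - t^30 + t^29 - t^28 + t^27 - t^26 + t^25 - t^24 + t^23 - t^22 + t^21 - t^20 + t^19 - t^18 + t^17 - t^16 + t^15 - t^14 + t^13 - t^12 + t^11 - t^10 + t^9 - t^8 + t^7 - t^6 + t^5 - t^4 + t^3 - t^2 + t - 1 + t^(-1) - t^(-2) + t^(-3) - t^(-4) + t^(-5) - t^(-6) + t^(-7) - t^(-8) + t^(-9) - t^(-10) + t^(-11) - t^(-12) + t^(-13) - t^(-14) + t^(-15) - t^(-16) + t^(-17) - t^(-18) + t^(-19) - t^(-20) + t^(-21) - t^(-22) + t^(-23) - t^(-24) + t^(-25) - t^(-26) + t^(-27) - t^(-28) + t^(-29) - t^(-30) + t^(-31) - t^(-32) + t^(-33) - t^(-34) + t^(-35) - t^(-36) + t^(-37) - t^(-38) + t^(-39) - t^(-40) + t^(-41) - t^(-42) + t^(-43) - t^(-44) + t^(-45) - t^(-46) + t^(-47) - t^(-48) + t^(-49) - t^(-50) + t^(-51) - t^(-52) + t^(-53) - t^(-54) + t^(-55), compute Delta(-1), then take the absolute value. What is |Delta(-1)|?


Step 1: The polynomial has 111 terms with alternating signs, exponents from 55 down to -55.
Step 2: Substitute t = -1. The i-th term has coefficient (-1)^i and exponent (m-i),
  so its value is (-1)^i * (-1)^(m-i) = (-1)^m = -1 for every i.
Step 3: All 111 terms equal -1, so Delta(-1) = 111 * (-1) = -111
Step 4: |Delta(-1)| = 111

111
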